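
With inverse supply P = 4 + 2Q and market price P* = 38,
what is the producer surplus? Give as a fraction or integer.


Minimum supply price (at Q=0): P_min = 4
Quantity supplied at P* = 38:
Q* = (38 - 4)/2 = 17
PS = (1/2) * Q* * (P* - P_min)
PS = (1/2) * 17 * (38 - 4)
PS = (1/2) * 17 * 34 = 289

289


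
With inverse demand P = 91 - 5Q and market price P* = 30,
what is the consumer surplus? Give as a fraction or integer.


Maximum willingness to pay (at Q=0): P_max = 91
Quantity demanded at P* = 30:
Q* = (91 - 30)/5 = 61/5
CS = (1/2) * Q* * (P_max - P*)
CS = (1/2) * 61/5 * (91 - 30)
CS = (1/2) * 61/5 * 61 = 3721/10

3721/10


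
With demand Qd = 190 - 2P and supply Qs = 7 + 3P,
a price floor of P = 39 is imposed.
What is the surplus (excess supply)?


At P = 39:
Qd = 190 - 2*39 = 112
Qs = 7 + 3*39 = 124
Surplus = Qs - Qd = 124 - 112 = 12

12


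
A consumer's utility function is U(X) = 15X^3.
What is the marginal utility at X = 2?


MU = dU/dX = 15*3*X^(3-1)
MU = 45*X^2
At X = 2:
MU = 45 * 2^2
MU = 45 * 4 = 180

180


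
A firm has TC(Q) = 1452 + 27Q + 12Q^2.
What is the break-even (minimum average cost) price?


AC(Q) = 1452/Q + 27 + 12Q
To minimize: dAC/dQ = -1452/Q^2 + 12 = 0
Q^2 = 1452/12 = 121
Q* = 11
Min AC = 1452/11 + 27 + 12*11
Min AC = 132 + 27 + 132 = 291

291


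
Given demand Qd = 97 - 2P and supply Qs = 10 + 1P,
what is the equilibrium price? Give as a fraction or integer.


At equilibrium, Qd = Qs.
97 - 2P = 10 + 1P
97 - 10 = 2P + 1P
87 = 3P
P* = 87/3 = 29

29


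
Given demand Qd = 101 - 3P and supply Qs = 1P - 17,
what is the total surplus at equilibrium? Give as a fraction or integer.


Find equilibrium: 101 - 3P = 1P - 17
101 + 17 = 4P
P* = 118/4 = 59/2
Q* = 1*59/2 - 17 = 25/2
Inverse demand: P = 101/3 - Q/3, so P_max = 101/3
Inverse supply: P = 17 + Q/1, so P_min = 17
CS = (1/2) * 25/2 * (101/3 - 59/2) = 625/24
PS = (1/2) * 25/2 * (59/2 - 17) = 625/8
TS = CS + PS = 625/24 + 625/8 = 625/6

625/6


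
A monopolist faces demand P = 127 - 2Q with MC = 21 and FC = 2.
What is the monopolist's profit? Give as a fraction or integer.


MR = MC: 127 - 4Q = 21
Q* = 53/2
P* = 127 - 2*53/2 = 74
Profit = (P* - MC)*Q* - FC
= (74 - 21)*53/2 - 2
= 53*53/2 - 2
= 2809/2 - 2 = 2805/2

2805/2


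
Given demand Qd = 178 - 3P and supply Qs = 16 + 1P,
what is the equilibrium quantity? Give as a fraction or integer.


First find equilibrium price:
178 - 3P = 16 + 1P
P* = 162/4 = 81/2
Then substitute into demand:
Q* = 178 - 3 * 81/2 = 113/2

113/2


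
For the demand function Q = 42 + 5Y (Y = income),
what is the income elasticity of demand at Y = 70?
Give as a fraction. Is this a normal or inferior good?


dQ/dY = 5
At Y = 70: Q = 42 + 5*70 = 392
Ey = (dQ/dY)(Y/Q) = 5 * 70 / 392 = 25/28
Since Ey > 0, this is a normal good.

25/28 (normal good)


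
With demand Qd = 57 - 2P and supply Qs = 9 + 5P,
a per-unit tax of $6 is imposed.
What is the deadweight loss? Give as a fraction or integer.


Pre-tax equilibrium quantity: Q* = 303/7
Post-tax equilibrium quantity: Q_tax = 243/7
Reduction in quantity: Q* - Q_tax = 60/7
DWL = (1/2) * tax * (Q* - Q_tax)
DWL = (1/2) * 6 * 60/7 = 180/7

180/7


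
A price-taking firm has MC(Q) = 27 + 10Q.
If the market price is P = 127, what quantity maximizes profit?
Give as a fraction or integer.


In perfect competition, profit is maximized where P = MC.
127 = 27 + 10Q
100 = 10Q
Q* = 100/10 = 10

10


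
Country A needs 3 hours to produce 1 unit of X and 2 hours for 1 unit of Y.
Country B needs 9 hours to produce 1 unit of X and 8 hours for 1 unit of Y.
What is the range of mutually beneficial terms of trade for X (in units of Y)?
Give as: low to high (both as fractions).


Opportunity cost of X for Country A = hours_X / hours_Y = 3/2 = 3/2 units of Y
Opportunity cost of X for Country B = hours_X / hours_Y = 9/8 = 9/8 units of Y
Terms of trade must be between the two opportunity costs.
Range: 9/8 to 3/2

9/8 to 3/2


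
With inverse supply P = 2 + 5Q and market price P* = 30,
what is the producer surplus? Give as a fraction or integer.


Minimum supply price (at Q=0): P_min = 2
Quantity supplied at P* = 30:
Q* = (30 - 2)/5 = 28/5
PS = (1/2) * Q* * (P* - P_min)
PS = (1/2) * 28/5 * (30 - 2)
PS = (1/2) * 28/5 * 28 = 392/5

392/5


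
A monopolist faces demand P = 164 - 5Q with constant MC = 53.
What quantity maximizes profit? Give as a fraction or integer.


TR = P*Q = (164 - 5Q)Q = 164Q - 5Q^2
MR = dTR/dQ = 164 - 10Q
Set MR = MC:
164 - 10Q = 53
111 = 10Q
Q* = 111/10 = 111/10

111/10


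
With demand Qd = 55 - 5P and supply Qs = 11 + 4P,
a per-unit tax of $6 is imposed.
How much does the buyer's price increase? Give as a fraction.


With a per-unit tax, the buyer's price increase depends on relative slopes.
Supply slope: d = 4, Demand slope: b = 5
Buyer's price increase = d * tax / (b + d)
= 4 * 6 / (5 + 4)
= 24 / 9 = 8/3

8/3


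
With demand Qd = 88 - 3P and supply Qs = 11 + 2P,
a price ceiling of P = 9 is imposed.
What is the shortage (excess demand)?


At P = 9:
Qd = 88 - 3*9 = 61
Qs = 11 + 2*9 = 29
Shortage = Qd - Qs = 61 - 29 = 32

32


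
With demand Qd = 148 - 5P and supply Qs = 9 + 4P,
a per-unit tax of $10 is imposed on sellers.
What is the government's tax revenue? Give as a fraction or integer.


With tax on sellers, new supply: Qs' = 9 + 4(P - 10)
= 4P - 31
New equilibrium quantity:
Q_new = 437/9
Tax revenue = tax * Q_new = 10 * 437/9 = 4370/9

4370/9


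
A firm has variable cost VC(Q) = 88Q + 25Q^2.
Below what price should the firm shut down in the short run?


AVC(Q) = VC(Q)/Q = 88 + 25Q
AVC is increasing in Q, so minimum AVC is at Q -> 0+.
Min AVC = 88
The firm should shut down if P < 88.

88


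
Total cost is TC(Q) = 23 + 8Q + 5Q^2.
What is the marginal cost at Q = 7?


MC = dTC/dQ = 8 + 2*5*Q
At Q = 7:
MC = 8 + 10*7
MC = 8 + 70 = 78

78


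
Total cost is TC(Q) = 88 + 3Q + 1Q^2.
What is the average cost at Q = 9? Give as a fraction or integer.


TC(9) = 88 + 3*9 + 1*9^2
TC(9) = 88 + 27 + 81 = 196
AC = TC/Q = 196/9 = 196/9

196/9


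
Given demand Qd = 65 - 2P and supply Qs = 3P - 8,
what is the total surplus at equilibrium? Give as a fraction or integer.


Find equilibrium: 65 - 2P = 3P - 8
65 + 8 = 5P
P* = 73/5 = 73/5
Q* = 3*73/5 - 8 = 179/5
Inverse demand: P = 65/2 - Q/2, so P_max = 65/2
Inverse supply: P = 8/3 + Q/3, so P_min = 8/3
CS = (1/2) * 179/5 * (65/2 - 73/5) = 32041/100
PS = (1/2) * 179/5 * (73/5 - 8/3) = 32041/150
TS = CS + PS = 32041/100 + 32041/150 = 32041/60

32041/60


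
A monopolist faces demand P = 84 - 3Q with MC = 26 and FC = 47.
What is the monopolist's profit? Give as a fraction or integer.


MR = MC: 84 - 6Q = 26
Q* = 29/3
P* = 84 - 3*29/3 = 55
Profit = (P* - MC)*Q* - FC
= (55 - 26)*29/3 - 47
= 29*29/3 - 47
= 841/3 - 47 = 700/3

700/3


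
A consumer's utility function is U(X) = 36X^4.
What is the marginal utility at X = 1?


MU = dU/dX = 36*4*X^(4-1)
MU = 144*X^3
At X = 1:
MU = 144 * 1^3
MU = 144 * 1 = 144

144


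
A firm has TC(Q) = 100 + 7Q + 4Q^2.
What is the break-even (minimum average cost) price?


AC(Q) = 100/Q + 7 + 4Q
To minimize: dAC/dQ = -100/Q^2 + 4 = 0
Q^2 = 100/4 = 25
Q* = 5
Min AC = 100/5 + 7 + 4*5
Min AC = 20 + 7 + 20 = 47

47


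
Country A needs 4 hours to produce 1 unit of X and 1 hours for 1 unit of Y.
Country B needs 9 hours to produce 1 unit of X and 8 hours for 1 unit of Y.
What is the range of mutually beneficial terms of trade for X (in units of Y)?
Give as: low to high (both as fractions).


Opportunity cost of X for Country A = hours_X / hours_Y = 4/1 = 4 units of Y
Opportunity cost of X for Country B = hours_X / hours_Y = 9/8 = 9/8 units of Y
Terms of trade must be between the two opportunity costs.
Range: 9/8 to 4

9/8 to 4


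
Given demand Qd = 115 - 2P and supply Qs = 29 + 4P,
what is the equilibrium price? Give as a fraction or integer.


At equilibrium, Qd = Qs.
115 - 2P = 29 + 4P
115 - 29 = 2P + 4P
86 = 6P
P* = 86/6 = 43/3

43/3


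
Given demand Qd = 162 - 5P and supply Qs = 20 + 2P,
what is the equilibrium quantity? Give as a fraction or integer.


First find equilibrium price:
162 - 5P = 20 + 2P
P* = 142/7 = 142/7
Then substitute into demand:
Q* = 162 - 5 * 142/7 = 424/7

424/7


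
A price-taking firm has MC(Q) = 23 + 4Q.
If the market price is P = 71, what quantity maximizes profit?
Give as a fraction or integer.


In perfect competition, profit is maximized where P = MC.
71 = 23 + 4Q
48 = 4Q
Q* = 48/4 = 12

12


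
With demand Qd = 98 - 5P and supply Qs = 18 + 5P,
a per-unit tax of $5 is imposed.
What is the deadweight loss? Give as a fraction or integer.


Pre-tax equilibrium quantity: Q* = 58
Post-tax equilibrium quantity: Q_tax = 91/2
Reduction in quantity: Q* - Q_tax = 25/2
DWL = (1/2) * tax * (Q* - Q_tax)
DWL = (1/2) * 5 * 25/2 = 125/4

125/4


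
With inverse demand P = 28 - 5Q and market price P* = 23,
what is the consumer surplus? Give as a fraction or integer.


Maximum willingness to pay (at Q=0): P_max = 28
Quantity demanded at P* = 23:
Q* = (28 - 23)/5 = 1
CS = (1/2) * Q* * (P_max - P*)
CS = (1/2) * 1 * (28 - 23)
CS = (1/2) * 1 * 5 = 5/2

5/2


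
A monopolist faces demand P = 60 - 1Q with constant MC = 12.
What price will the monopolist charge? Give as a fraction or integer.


MR = 60 - 2Q
Set MR = MC: 60 - 2Q = 12
Q* = 24
Substitute into demand:
P* = 60 - 1*24 = 36

36


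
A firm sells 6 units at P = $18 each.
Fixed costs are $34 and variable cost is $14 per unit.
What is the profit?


Total Revenue = P * Q = 18 * 6 = $108
Total Cost = FC + VC*Q = 34 + 14*6 = $118
Profit = TR - TC = 108 - 118 = $-10

$-10


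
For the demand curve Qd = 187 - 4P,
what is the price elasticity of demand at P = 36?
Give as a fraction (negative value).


dQ/dP = -4
At P = 36: Q = 187 - 4*36 = 43
E = (dQ/dP)(P/Q) = (-4)(36/43) = -144/43

-144/43


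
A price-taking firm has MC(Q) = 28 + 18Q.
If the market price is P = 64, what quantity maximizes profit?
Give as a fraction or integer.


In perfect competition, profit is maximized where P = MC.
64 = 28 + 18Q
36 = 18Q
Q* = 36/18 = 2

2


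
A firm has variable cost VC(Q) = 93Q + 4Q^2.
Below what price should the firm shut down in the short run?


AVC(Q) = VC(Q)/Q = 93 + 4Q
AVC is increasing in Q, so minimum AVC is at Q -> 0+.
Min AVC = 93
The firm should shut down if P < 93.

93


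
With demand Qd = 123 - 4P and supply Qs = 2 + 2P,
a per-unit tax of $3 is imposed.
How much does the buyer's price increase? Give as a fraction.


With a per-unit tax, the buyer's price increase depends on relative slopes.
Supply slope: d = 2, Demand slope: b = 4
Buyer's price increase = d * tax / (b + d)
= 2 * 3 / (4 + 2)
= 6 / 6 = 1

1


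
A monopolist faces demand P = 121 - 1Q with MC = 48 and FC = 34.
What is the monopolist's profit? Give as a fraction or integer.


MR = MC: 121 - 2Q = 48
Q* = 73/2
P* = 121 - 1*73/2 = 169/2
Profit = (P* - MC)*Q* - FC
= (169/2 - 48)*73/2 - 34
= 73/2*73/2 - 34
= 5329/4 - 34 = 5193/4

5193/4


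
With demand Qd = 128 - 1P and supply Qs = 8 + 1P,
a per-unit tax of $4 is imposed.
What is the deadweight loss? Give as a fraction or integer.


Pre-tax equilibrium quantity: Q* = 68
Post-tax equilibrium quantity: Q_tax = 66
Reduction in quantity: Q* - Q_tax = 2
DWL = (1/2) * tax * (Q* - Q_tax)
DWL = (1/2) * 4 * 2 = 4

4


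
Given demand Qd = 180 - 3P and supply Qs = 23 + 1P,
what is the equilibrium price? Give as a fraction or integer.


At equilibrium, Qd = Qs.
180 - 3P = 23 + 1P
180 - 23 = 3P + 1P
157 = 4P
P* = 157/4 = 157/4

157/4


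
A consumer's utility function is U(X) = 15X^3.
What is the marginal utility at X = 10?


MU = dU/dX = 15*3*X^(3-1)
MU = 45*X^2
At X = 10:
MU = 45 * 10^2
MU = 45 * 100 = 4500

4500


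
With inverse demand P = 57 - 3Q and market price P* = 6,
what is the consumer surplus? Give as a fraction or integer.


Maximum willingness to pay (at Q=0): P_max = 57
Quantity demanded at P* = 6:
Q* = (57 - 6)/3 = 17
CS = (1/2) * Q* * (P_max - P*)
CS = (1/2) * 17 * (57 - 6)
CS = (1/2) * 17 * 51 = 867/2

867/2


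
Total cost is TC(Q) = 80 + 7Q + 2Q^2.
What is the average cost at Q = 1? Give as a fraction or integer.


TC(1) = 80 + 7*1 + 2*1^2
TC(1) = 80 + 7 + 2 = 89
AC = TC/Q = 89/1 = 89

89


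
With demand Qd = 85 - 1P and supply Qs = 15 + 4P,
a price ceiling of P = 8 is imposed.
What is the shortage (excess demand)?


At P = 8:
Qd = 85 - 1*8 = 77
Qs = 15 + 4*8 = 47
Shortage = Qd - Qs = 77 - 47 = 30

30


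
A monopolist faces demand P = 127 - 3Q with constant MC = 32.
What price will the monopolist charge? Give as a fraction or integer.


MR = 127 - 6Q
Set MR = MC: 127 - 6Q = 32
Q* = 95/6
Substitute into demand:
P* = 127 - 3*95/6 = 159/2

159/2


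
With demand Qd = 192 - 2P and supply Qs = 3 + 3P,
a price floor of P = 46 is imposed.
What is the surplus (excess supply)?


At P = 46:
Qd = 192 - 2*46 = 100
Qs = 3 + 3*46 = 141
Surplus = Qs - Qd = 141 - 100 = 41

41


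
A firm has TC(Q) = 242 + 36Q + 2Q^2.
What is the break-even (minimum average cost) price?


AC(Q) = 242/Q + 36 + 2Q
To minimize: dAC/dQ = -242/Q^2 + 2 = 0
Q^2 = 242/2 = 121
Q* = 11
Min AC = 242/11 + 36 + 2*11
Min AC = 22 + 36 + 22 = 80

80


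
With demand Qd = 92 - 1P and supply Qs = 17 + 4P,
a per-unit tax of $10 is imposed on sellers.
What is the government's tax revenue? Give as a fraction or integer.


With tax on sellers, new supply: Qs' = 17 + 4(P - 10)
= 4P - 23
New equilibrium quantity:
Q_new = 69
Tax revenue = tax * Q_new = 10 * 69 = 690

690


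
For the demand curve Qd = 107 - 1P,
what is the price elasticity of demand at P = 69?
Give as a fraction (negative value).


dQ/dP = -1
At P = 69: Q = 107 - 1*69 = 38
E = (dQ/dP)(P/Q) = (-1)(69/38) = -69/38

-69/38


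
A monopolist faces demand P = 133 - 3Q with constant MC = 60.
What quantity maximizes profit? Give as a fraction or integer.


TR = P*Q = (133 - 3Q)Q = 133Q - 3Q^2
MR = dTR/dQ = 133 - 6Q
Set MR = MC:
133 - 6Q = 60
73 = 6Q
Q* = 73/6 = 73/6

73/6


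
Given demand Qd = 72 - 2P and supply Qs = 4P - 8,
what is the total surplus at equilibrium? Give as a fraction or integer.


Find equilibrium: 72 - 2P = 4P - 8
72 + 8 = 6P
P* = 80/6 = 40/3
Q* = 4*40/3 - 8 = 136/3
Inverse demand: P = 36 - Q/2, so P_max = 36
Inverse supply: P = 2 + Q/4, so P_min = 2
CS = (1/2) * 136/3 * (36 - 40/3) = 4624/9
PS = (1/2) * 136/3 * (40/3 - 2) = 2312/9
TS = CS + PS = 4624/9 + 2312/9 = 2312/3

2312/3


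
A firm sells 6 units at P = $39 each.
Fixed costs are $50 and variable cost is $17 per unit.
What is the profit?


Total Revenue = P * Q = 39 * 6 = $234
Total Cost = FC + VC*Q = 50 + 17*6 = $152
Profit = TR - TC = 234 - 152 = $82

$82


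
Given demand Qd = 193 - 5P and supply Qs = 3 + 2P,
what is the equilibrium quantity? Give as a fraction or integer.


First find equilibrium price:
193 - 5P = 3 + 2P
P* = 190/7 = 190/7
Then substitute into demand:
Q* = 193 - 5 * 190/7 = 401/7

401/7


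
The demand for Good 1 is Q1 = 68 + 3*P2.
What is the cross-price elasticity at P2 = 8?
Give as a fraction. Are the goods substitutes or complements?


dQ1/dP2 = 3
At P2 = 8: Q1 = 68 + 3*8 = 92
Exy = (dQ1/dP2)(P2/Q1) = 3 * 8 / 92 = 6/23
Since Exy > 0, the goods are substitutes.

6/23 (substitutes)


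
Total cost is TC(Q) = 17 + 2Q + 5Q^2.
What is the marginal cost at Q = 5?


MC = dTC/dQ = 2 + 2*5*Q
At Q = 5:
MC = 2 + 10*5
MC = 2 + 50 = 52

52


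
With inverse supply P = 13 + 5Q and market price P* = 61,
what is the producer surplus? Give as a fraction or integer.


Minimum supply price (at Q=0): P_min = 13
Quantity supplied at P* = 61:
Q* = (61 - 13)/5 = 48/5
PS = (1/2) * Q* * (P* - P_min)
PS = (1/2) * 48/5 * (61 - 13)
PS = (1/2) * 48/5 * 48 = 1152/5

1152/5


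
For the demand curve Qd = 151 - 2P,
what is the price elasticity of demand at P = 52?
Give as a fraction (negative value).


dQ/dP = -2
At P = 52: Q = 151 - 2*52 = 47
E = (dQ/dP)(P/Q) = (-2)(52/47) = -104/47

-104/47


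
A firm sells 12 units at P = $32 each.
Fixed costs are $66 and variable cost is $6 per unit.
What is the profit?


Total Revenue = P * Q = 32 * 12 = $384
Total Cost = FC + VC*Q = 66 + 6*12 = $138
Profit = TR - TC = 384 - 138 = $246

$246


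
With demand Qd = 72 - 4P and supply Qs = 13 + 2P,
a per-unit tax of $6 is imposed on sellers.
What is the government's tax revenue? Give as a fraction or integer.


With tax on sellers, new supply: Qs' = 13 + 2(P - 6)
= 1 + 2P
New equilibrium quantity:
Q_new = 74/3
Tax revenue = tax * Q_new = 6 * 74/3 = 148

148


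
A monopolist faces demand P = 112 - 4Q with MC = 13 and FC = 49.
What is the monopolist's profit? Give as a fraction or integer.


MR = MC: 112 - 8Q = 13
Q* = 99/8
P* = 112 - 4*99/8 = 125/2
Profit = (P* - MC)*Q* - FC
= (125/2 - 13)*99/8 - 49
= 99/2*99/8 - 49
= 9801/16 - 49 = 9017/16

9017/16


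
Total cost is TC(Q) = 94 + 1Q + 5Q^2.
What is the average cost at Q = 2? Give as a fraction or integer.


TC(2) = 94 + 1*2 + 5*2^2
TC(2) = 94 + 2 + 20 = 116
AC = TC/Q = 116/2 = 58

58


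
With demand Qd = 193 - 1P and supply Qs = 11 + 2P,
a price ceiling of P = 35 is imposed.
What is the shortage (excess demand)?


At P = 35:
Qd = 193 - 1*35 = 158
Qs = 11 + 2*35 = 81
Shortage = Qd - Qs = 158 - 81 = 77

77


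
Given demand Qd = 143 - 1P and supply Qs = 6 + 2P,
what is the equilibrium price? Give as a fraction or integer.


At equilibrium, Qd = Qs.
143 - 1P = 6 + 2P
143 - 6 = 1P + 2P
137 = 3P
P* = 137/3 = 137/3

137/3


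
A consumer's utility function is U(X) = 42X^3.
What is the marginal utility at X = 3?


MU = dU/dX = 42*3*X^(3-1)
MU = 126*X^2
At X = 3:
MU = 126 * 3^2
MU = 126 * 9 = 1134

1134


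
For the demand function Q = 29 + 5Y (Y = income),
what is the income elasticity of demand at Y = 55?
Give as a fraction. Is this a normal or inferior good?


dQ/dY = 5
At Y = 55: Q = 29 + 5*55 = 304
Ey = (dQ/dY)(Y/Q) = 5 * 55 / 304 = 275/304
Since Ey > 0, this is a normal good.

275/304 (normal good)


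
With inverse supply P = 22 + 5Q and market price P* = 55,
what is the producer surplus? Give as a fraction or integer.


Minimum supply price (at Q=0): P_min = 22
Quantity supplied at P* = 55:
Q* = (55 - 22)/5 = 33/5
PS = (1/2) * Q* * (P* - P_min)
PS = (1/2) * 33/5 * (55 - 22)
PS = (1/2) * 33/5 * 33 = 1089/10

1089/10


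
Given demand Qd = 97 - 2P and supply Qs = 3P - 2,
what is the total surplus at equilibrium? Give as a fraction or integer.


Find equilibrium: 97 - 2P = 3P - 2
97 + 2 = 5P
P* = 99/5 = 99/5
Q* = 3*99/5 - 2 = 287/5
Inverse demand: P = 97/2 - Q/2, so P_max = 97/2
Inverse supply: P = 2/3 + Q/3, so P_min = 2/3
CS = (1/2) * 287/5 * (97/2 - 99/5) = 82369/100
PS = (1/2) * 287/5 * (99/5 - 2/3) = 82369/150
TS = CS + PS = 82369/100 + 82369/150 = 82369/60

82369/60


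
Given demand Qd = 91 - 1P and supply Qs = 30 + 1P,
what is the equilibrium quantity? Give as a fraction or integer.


First find equilibrium price:
91 - 1P = 30 + 1P
P* = 61/2 = 61/2
Then substitute into demand:
Q* = 91 - 1 * 61/2 = 121/2

121/2


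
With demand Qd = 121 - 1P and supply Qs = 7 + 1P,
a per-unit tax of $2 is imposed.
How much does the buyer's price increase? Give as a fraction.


With a per-unit tax, the buyer's price increase depends on relative slopes.
Supply slope: d = 1, Demand slope: b = 1
Buyer's price increase = d * tax / (b + d)
= 1 * 2 / (1 + 1)
= 2 / 2 = 1

1


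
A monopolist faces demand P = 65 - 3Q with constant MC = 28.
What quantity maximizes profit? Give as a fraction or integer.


TR = P*Q = (65 - 3Q)Q = 65Q - 3Q^2
MR = dTR/dQ = 65 - 6Q
Set MR = MC:
65 - 6Q = 28
37 = 6Q
Q* = 37/6 = 37/6

37/6


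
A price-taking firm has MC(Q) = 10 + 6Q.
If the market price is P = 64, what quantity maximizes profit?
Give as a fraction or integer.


In perfect competition, profit is maximized where P = MC.
64 = 10 + 6Q
54 = 6Q
Q* = 54/6 = 9

9


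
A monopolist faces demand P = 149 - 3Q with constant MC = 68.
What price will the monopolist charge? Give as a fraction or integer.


MR = 149 - 6Q
Set MR = MC: 149 - 6Q = 68
Q* = 27/2
Substitute into demand:
P* = 149 - 3*27/2 = 217/2

217/2


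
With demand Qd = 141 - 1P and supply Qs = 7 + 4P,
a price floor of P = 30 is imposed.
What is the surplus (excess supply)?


At P = 30:
Qd = 141 - 1*30 = 111
Qs = 7 + 4*30 = 127
Surplus = Qs - Qd = 127 - 111 = 16

16


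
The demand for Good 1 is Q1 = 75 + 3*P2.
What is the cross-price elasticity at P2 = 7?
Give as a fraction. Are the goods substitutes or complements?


dQ1/dP2 = 3
At P2 = 7: Q1 = 75 + 3*7 = 96
Exy = (dQ1/dP2)(P2/Q1) = 3 * 7 / 96 = 7/32
Since Exy > 0, the goods are substitutes.

7/32 (substitutes)


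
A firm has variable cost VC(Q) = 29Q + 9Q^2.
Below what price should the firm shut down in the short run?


AVC(Q) = VC(Q)/Q = 29 + 9Q
AVC is increasing in Q, so minimum AVC is at Q -> 0+.
Min AVC = 29
The firm should shut down if P < 29.

29


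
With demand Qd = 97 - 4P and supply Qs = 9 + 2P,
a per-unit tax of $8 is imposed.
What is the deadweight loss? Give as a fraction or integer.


Pre-tax equilibrium quantity: Q* = 115/3
Post-tax equilibrium quantity: Q_tax = 83/3
Reduction in quantity: Q* - Q_tax = 32/3
DWL = (1/2) * tax * (Q* - Q_tax)
DWL = (1/2) * 8 * 32/3 = 128/3

128/3


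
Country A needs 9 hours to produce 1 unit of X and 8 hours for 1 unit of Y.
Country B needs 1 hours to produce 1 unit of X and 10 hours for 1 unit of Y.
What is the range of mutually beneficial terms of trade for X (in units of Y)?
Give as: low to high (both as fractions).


Opportunity cost of X for Country A = hours_X / hours_Y = 9/8 = 9/8 units of Y
Opportunity cost of X for Country B = hours_X / hours_Y = 1/10 = 1/10 units of Y
Terms of trade must be between the two opportunity costs.
Range: 1/10 to 9/8

1/10 to 9/8


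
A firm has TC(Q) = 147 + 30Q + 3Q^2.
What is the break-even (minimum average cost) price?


AC(Q) = 147/Q + 30 + 3Q
To minimize: dAC/dQ = -147/Q^2 + 3 = 0
Q^2 = 147/3 = 49
Q* = 7
Min AC = 147/7 + 30 + 3*7
Min AC = 21 + 30 + 21 = 72

72


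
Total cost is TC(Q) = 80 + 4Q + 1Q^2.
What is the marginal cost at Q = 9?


MC = dTC/dQ = 4 + 2*1*Q
At Q = 9:
MC = 4 + 2*9
MC = 4 + 18 = 22

22


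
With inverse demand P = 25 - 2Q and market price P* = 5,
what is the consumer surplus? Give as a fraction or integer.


Maximum willingness to pay (at Q=0): P_max = 25
Quantity demanded at P* = 5:
Q* = (25 - 5)/2 = 10
CS = (1/2) * Q* * (P_max - P*)
CS = (1/2) * 10 * (25 - 5)
CS = (1/2) * 10 * 20 = 100

100


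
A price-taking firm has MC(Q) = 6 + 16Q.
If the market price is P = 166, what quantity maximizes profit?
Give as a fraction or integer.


In perfect competition, profit is maximized where P = MC.
166 = 6 + 16Q
160 = 16Q
Q* = 160/16 = 10

10


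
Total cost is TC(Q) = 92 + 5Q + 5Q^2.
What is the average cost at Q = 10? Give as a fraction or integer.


TC(10) = 92 + 5*10 + 5*10^2
TC(10) = 92 + 50 + 500 = 642
AC = TC/Q = 642/10 = 321/5

321/5


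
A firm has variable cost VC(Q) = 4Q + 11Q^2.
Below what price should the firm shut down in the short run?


AVC(Q) = VC(Q)/Q = 4 + 11Q
AVC is increasing in Q, so minimum AVC is at Q -> 0+.
Min AVC = 4
The firm should shut down if P < 4.

4


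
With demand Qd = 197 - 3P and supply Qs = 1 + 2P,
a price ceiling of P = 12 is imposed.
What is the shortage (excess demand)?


At P = 12:
Qd = 197 - 3*12 = 161
Qs = 1 + 2*12 = 25
Shortage = Qd - Qs = 161 - 25 = 136

136


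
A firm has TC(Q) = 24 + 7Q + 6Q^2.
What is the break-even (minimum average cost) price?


AC(Q) = 24/Q + 7 + 6Q
To minimize: dAC/dQ = -24/Q^2 + 6 = 0
Q^2 = 24/6 = 4
Q* = 2
Min AC = 24/2 + 7 + 6*2
Min AC = 12 + 7 + 12 = 31

31


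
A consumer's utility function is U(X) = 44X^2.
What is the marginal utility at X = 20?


MU = dU/dX = 44*2*X^(2-1)
MU = 88*X^1
At X = 20:
MU = 88 * 20^1
MU = 88 * 20 = 1760

1760


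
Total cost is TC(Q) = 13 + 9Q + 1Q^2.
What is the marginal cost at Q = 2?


MC = dTC/dQ = 9 + 2*1*Q
At Q = 2:
MC = 9 + 2*2
MC = 9 + 4 = 13

13


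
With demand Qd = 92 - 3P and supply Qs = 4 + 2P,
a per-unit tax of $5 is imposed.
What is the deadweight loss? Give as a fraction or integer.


Pre-tax equilibrium quantity: Q* = 196/5
Post-tax equilibrium quantity: Q_tax = 166/5
Reduction in quantity: Q* - Q_tax = 6
DWL = (1/2) * tax * (Q* - Q_tax)
DWL = (1/2) * 5 * 6 = 15

15


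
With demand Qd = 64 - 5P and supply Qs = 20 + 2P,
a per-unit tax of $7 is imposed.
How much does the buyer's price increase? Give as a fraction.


With a per-unit tax, the buyer's price increase depends on relative slopes.
Supply slope: d = 2, Demand slope: b = 5
Buyer's price increase = d * tax / (b + d)
= 2 * 7 / (5 + 2)
= 14 / 7 = 2

2


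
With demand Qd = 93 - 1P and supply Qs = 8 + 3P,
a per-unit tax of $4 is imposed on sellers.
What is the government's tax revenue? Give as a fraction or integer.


With tax on sellers, new supply: Qs' = 8 + 3(P - 4)
= 3P - 4
New equilibrium quantity:
Q_new = 275/4
Tax revenue = tax * Q_new = 4 * 275/4 = 275

275


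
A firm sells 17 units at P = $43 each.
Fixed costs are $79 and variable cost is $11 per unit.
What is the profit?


Total Revenue = P * Q = 43 * 17 = $731
Total Cost = FC + VC*Q = 79 + 11*17 = $266
Profit = TR - TC = 731 - 266 = $465

$465


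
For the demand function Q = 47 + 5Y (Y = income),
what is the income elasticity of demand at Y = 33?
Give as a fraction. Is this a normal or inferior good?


dQ/dY = 5
At Y = 33: Q = 47 + 5*33 = 212
Ey = (dQ/dY)(Y/Q) = 5 * 33 / 212 = 165/212
Since Ey > 0, this is a normal good.

165/212 (normal good)


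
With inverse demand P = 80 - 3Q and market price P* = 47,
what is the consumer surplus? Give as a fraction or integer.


Maximum willingness to pay (at Q=0): P_max = 80
Quantity demanded at P* = 47:
Q* = (80 - 47)/3 = 11
CS = (1/2) * Q* * (P_max - P*)
CS = (1/2) * 11 * (80 - 47)
CS = (1/2) * 11 * 33 = 363/2

363/2


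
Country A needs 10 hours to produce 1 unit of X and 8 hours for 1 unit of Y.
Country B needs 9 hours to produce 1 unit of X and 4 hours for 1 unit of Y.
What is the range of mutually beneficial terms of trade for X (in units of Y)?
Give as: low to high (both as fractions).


Opportunity cost of X for Country A = hours_X / hours_Y = 10/8 = 5/4 units of Y
Opportunity cost of X for Country B = hours_X / hours_Y = 9/4 = 9/4 units of Y
Terms of trade must be between the two opportunity costs.
Range: 5/4 to 9/4

5/4 to 9/4


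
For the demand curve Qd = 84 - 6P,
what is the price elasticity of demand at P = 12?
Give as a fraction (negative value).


dQ/dP = -6
At P = 12: Q = 84 - 6*12 = 12
E = (dQ/dP)(P/Q) = (-6)(12/12) = -6

-6


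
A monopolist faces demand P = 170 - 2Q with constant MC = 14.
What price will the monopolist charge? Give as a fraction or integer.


MR = 170 - 4Q
Set MR = MC: 170 - 4Q = 14
Q* = 39
Substitute into demand:
P* = 170 - 2*39 = 92

92


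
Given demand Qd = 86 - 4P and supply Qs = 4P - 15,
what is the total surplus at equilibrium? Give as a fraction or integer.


Find equilibrium: 86 - 4P = 4P - 15
86 + 15 = 8P
P* = 101/8 = 101/8
Q* = 4*101/8 - 15 = 71/2
Inverse demand: P = 43/2 - Q/4, so P_max = 43/2
Inverse supply: P = 15/4 + Q/4, so P_min = 15/4
CS = (1/2) * 71/2 * (43/2 - 101/8) = 5041/32
PS = (1/2) * 71/2 * (101/8 - 15/4) = 5041/32
TS = CS + PS = 5041/32 + 5041/32 = 5041/16

5041/16


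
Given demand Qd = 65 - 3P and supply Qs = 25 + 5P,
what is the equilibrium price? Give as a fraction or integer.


At equilibrium, Qd = Qs.
65 - 3P = 25 + 5P
65 - 25 = 3P + 5P
40 = 8P
P* = 40/8 = 5

5


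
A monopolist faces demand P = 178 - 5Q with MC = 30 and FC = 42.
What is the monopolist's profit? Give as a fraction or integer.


MR = MC: 178 - 10Q = 30
Q* = 74/5
P* = 178 - 5*74/5 = 104
Profit = (P* - MC)*Q* - FC
= (104 - 30)*74/5 - 42
= 74*74/5 - 42
= 5476/5 - 42 = 5266/5

5266/5


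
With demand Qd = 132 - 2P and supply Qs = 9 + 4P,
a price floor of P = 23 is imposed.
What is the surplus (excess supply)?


At P = 23:
Qd = 132 - 2*23 = 86
Qs = 9 + 4*23 = 101
Surplus = Qs - Qd = 101 - 86 = 15

15


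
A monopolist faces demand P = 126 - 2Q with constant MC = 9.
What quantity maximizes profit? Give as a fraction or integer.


TR = P*Q = (126 - 2Q)Q = 126Q - 2Q^2
MR = dTR/dQ = 126 - 4Q
Set MR = MC:
126 - 4Q = 9
117 = 4Q
Q* = 117/4 = 117/4

117/4


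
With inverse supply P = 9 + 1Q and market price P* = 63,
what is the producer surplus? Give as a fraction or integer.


Minimum supply price (at Q=0): P_min = 9
Quantity supplied at P* = 63:
Q* = (63 - 9)/1 = 54
PS = (1/2) * Q* * (P* - P_min)
PS = (1/2) * 54 * (63 - 9)
PS = (1/2) * 54 * 54 = 1458

1458


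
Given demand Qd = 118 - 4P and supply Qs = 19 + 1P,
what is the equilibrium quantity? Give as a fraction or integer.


First find equilibrium price:
118 - 4P = 19 + 1P
P* = 99/5 = 99/5
Then substitute into demand:
Q* = 118 - 4 * 99/5 = 194/5

194/5


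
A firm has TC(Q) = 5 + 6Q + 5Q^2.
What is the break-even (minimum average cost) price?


AC(Q) = 5/Q + 6 + 5Q
To minimize: dAC/dQ = -5/Q^2 + 5 = 0
Q^2 = 5/5 = 1
Q* = 1
Min AC = 5/1 + 6 + 5*1
Min AC = 5 + 6 + 5 = 16

16


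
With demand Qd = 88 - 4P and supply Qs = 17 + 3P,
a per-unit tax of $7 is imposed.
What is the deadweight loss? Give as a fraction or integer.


Pre-tax equilibrium quantity: Q* = 332/7
Post-tax equilibrium quantity: Q_tax = 248/7
Reduction in quantity: Q* - Q_tax = 12
DWL = (1/2) * tax * (Q* - Q_tax)
DWL = (1/2) * 7 * 12 = 42

42


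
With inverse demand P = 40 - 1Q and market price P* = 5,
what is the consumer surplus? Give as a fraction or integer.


Maximum willingness to pay (at Q=0): P_max = 40
Quantity demanded at P* = 5:
Q* = (40 - 5)/1 = 35
CS = (1/2) * Q* * (P_max - P*)
CS = (1/2) * 35 * (40 - 5)
CS = (1/2) * 35 * 35 = 1225/2

1225/2


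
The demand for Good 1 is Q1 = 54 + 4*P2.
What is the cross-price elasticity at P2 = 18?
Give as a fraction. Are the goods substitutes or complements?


dQ1/dP2 = 4
At P2 = 18: Q1 = 54 + 4*18 = 126
Exy = (dQ1/dP2)(P2/Q1) = 4 * 18 / 126 = 4/7
Since Exy > 0, the goods are substitutes.

4/7 (substitutes)


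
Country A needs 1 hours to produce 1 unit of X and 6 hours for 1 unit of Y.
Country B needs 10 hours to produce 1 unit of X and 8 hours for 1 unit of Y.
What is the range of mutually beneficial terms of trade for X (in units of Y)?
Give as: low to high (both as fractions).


Opportunity cost of X for Country A = hours_X / hours_Y = 1/6 = 1/6 units of Y
Opportunity cost of X for Country B = hours_X / hours_Y = 10/8 = 5/4 units of Y
Terms of trade must be between the two opportunity costs.
Range: 1/6 to 5/4

1/6 to 5/4


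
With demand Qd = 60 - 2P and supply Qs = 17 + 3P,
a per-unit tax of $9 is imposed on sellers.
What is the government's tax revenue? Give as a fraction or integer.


With tax on sellers, new supply: Qs' = 17 + 3(P - 9)
= 3P - 10
New equilibrium quantity:
Q_new = 32
Tax revenue = tax * Q_new = 9 * 32 = 288

288


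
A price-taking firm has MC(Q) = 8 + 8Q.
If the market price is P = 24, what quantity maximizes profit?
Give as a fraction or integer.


In perfect competition, profit is maximized where P = MC.
24 = 8 + 8Q
16 = 8Q
Q* = 16/8 = 2

2


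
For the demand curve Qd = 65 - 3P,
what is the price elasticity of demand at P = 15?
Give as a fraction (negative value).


dQ/dP = -3
At P = 15: Q = 65 - 3*15 = 20
E = (dQ/dP)(P/Q) = (-3)(15/20) = -9/4

-9/4


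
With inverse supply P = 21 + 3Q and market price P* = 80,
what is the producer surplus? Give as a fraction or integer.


Minimum supply price (at Q=0): P_min = 21
Quantity supplied at P* = 80:
Q* = (80 - 21)/3 = 59/3
PS = (1/2) * Q* * (P* - P_min)
PS = (1/2) * 59/3 * (80 - 21)
PS = (1/2) * 59/3 * 59 = 3481/6

3481/6


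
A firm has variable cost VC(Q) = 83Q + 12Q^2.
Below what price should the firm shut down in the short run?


AVC(Q) = VC(Q)/Q = 83 + 12Q
AVC is increasing in Q, so minimum AVC is at Q -> 0+.
Min AVC = 83
The firm should shut down if P < 83.

83


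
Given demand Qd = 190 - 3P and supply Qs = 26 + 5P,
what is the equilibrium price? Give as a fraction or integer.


At equilibrium, Qd = Qs.
190 - 3P = 26 + 5P
190 - 26 = 3P + 5P
164 = 8P
P* = 164/8 = 41/2

41/2


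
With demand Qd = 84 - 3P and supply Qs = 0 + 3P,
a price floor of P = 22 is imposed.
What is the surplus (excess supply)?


At P = 22:
Qd = 84 - 3*22 = 18
Qs = 0 + 3*22 = 66
Surplus = Qs - Qd = 66 - 18 = 48

48


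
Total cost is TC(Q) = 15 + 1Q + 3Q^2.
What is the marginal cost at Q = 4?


MC = dTC/dQ = 1 + 2*3*Q
At Q = 4:
MC = 1 + 6*4
MC = 1 + 24 = 25

25


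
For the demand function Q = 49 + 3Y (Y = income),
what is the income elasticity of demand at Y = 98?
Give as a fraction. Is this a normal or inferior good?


dQ/dY = 3
At Y = 98: Q = 49 + 3*98 = 343
Ey = (dQ/dY)(Y/Q) = 3 * 98 / 343 = 6/7
Since Ey > 0, this is a normal good.

6/7 (normal good)


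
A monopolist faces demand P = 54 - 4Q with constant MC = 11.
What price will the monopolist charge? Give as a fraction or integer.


MR = 54 - 8Q
Set MR = MC: 54 - 8Q = 11
Q* = 43/8
Substitute into demand:
P* = 54 - 4*43/8 = 65/2

65/2


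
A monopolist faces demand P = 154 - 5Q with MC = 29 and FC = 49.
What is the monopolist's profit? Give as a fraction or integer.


MR = MC: 154 - 10Q = 29
Q* = 25/2
P* = 154 - 5*25/2 = 183/2
Profit = (P* - MC)*Q* - FC
= (183/2 - 29)*25/2 - 49
= 125/2*25/2 - 49
= 3125/4 - 49 = 2929/4

2929/4


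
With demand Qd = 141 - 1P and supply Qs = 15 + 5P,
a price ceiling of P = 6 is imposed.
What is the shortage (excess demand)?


At P = 6:
Qd = 141 - 1*6 = 135
Qs = 15 + 5*6 = 45
Shortage = Qd - Qs = 135 - 45 = 90

90


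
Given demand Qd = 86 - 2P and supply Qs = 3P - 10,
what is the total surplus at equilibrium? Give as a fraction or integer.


Find equilibrium: 86 - 2P = 3P - 10
86 + 10 = 5P
P* = 96/5 = 96/5
Q* = 3*96/5 - 10 = 238/5
Inverse demand: P = 43 - Q/2, so P_max = 43
Inverse supply: P = 10/3 + Q/3, so P_min = 10/3
CS = (1/2) * 238/5 * (43 - 96/5) = 14161/25
PS = (1/2) * 238/5 * (96/5 - 10/3) = 28322/75
TS = CS + PS = 14161/25 + 28322/75 = 14161/15

14161/15


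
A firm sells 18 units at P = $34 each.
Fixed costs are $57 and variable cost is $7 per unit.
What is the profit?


Total Revenue = P * Q = 34 * 18 = $612
Total Cost = FC + VC*Q = 57 + 7*18 = $183
Profit = TR - TC = 612 - 183 = $429

$429


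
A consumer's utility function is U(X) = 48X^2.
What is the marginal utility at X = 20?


MU = dU/dX = 48*2*X^(2-1)
MU = 96*X^1
At X = 20:
MU = 96 * 20^1
MU = 96 * 20 = 1920

1920


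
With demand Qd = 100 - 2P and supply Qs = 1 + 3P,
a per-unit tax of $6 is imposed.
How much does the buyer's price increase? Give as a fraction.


With a per-unit tax, the buyer's price increase depends on relative slopes.
Supply slope: d = 3, Demand slope: b = 2
Buyer's price increase = d * tax / (b + d)
= 3 * 6 / (2 + 3)
= 18 / 5 = 18/5

18/5


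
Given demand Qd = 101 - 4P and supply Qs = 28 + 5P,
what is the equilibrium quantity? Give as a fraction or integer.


First find equilibrium price:
101 - 4P = 28 + 5P
P* = 73/9 = 73/9
Then substitute into demand:
Q* = 101 - 4 * 73/9 = 617/9

617/9


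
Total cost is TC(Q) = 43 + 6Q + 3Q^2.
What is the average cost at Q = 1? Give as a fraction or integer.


TC(1) = 43 + 6*1 + 3*1^2
TC(1) = 43 + 6 + 3 = 52
AC = TC/Q = 52/1 = 52

52


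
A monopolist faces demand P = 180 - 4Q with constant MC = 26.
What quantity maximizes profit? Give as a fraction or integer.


TR = P*Q = (180 - 4Q)Q = 180Q - 4Q^2
MR = dTR/dQ = 180 - 8Q
Set MR = MC:
180 - 8Q = 26
154 = 8Q
Q* = 154/8 = 77/4

77/4


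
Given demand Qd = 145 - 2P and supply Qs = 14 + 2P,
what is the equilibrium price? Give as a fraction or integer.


At equilibrium, Qd = Qs.
145 - 2P = 14 + 2P
145 - 14 = 2P + 2P
131 = 4P
P* = 131/4 = 131/4

131/4


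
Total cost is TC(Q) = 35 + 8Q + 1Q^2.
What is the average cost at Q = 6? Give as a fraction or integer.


TC(6) = 35 + 8*6 + 1*6^2
TC(6) = 35 + 48 + 36 = 119
AC = TC/Q = 119/6 = 119/6

119/6


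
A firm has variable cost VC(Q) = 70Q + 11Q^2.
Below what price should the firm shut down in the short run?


AVC(Q) = VC(Q)/Q = 70 + 11Q
AVC is increasing in Q, so minimum AVC is at Q -> 0+.
Min AVC = 70
The firm should shut down if P < 70.

70


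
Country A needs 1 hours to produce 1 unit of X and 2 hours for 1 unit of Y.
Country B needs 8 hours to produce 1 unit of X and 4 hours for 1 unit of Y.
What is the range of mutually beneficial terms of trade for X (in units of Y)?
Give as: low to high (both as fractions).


Opportunity cost of X for Country A = hours_X / hours_Y = 1/2 = 1/2 units of Y
Opportunity cost of X for Country B = hours_X / hours_Y = 8/4 = 2 units of Y
Terms of trade must be between the two opportunity costs.
Range: 1/2 to 2

1/2 to 2


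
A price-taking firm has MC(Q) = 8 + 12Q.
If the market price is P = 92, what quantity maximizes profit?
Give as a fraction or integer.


In perfect competition, profit is maximized where P = MC.
92 = 8 + 12Q
84 = 12Q
Q* = 84/12 = 7

7


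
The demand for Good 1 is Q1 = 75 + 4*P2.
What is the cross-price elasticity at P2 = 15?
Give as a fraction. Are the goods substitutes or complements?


dQ1/dP2 = 4
At P2 = 15: Q1 = 75 + 4*15 = 135
Exy = (dQ1/dP2)(P2/Q1) = 4 * 15 / 135 = 4/9
Since Exy > 0, the goods are substitutes.

4/9 (substitutes)


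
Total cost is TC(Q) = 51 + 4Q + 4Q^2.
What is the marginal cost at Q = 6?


MC = dTC/dQ = 4 + 2*4*Q
At Q = 6:
MC = 4 + 8*6
MC = 4 + 48 = 52

52


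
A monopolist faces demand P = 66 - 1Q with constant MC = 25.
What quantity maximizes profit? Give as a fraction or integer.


TR = P*Q = (66 - 1Q)Q = 66Q - 1Q^2
MR = dTR/dQ = 66 - 2Q
Set MR = MC:
66 - 2Q = 25
41 = 2Q
Q* = 41/2 = 41/2

41/2


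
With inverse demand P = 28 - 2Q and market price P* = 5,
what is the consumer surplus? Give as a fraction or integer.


Maximum willingness to pay (at Q=0): P_max = 28
Quantity demanded at P* = 5:
Q* = (28 - 5)/2 = 23/2
CS = (1/2) * Q* * (P_max - P*)
CS = (1/2) * 23/2 * (28 - 5)
CS = (1/2) * 23/2 * 23 = 529/4

529/4


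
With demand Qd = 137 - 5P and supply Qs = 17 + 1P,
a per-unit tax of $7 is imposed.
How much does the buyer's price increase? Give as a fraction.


With a per-unit tax, the buyer's price increase depends on relative slopes.
Supply slope: d = 1, Demand slope: b = 5
Buyer's price increase = d * tax / (b + d)
= 1 * 7 / (5 + 1)
= 7 / 6 = 7/6

7/6


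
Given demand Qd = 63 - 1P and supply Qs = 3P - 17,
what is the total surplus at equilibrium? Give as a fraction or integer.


Find equilibrium: 63 - 1P = 3P - 17
63 + 17 = 4P
P* = 80/4 = 20
Q* = 3*20 - 17 = 43
Inverse demand: P = 63 - Q/1, so P_max = 63
Inverse supply: P = 17/3 + Q/3, so P_min = 17/3
CS = (1/2) * 43 * (63 - 20) = 1849/2
PS = (1/2) * 43 * (20 - 17/3) = 1849/6
TS = CS + PS = 1849/2 + 1849/6 = 3698/3

3698/3


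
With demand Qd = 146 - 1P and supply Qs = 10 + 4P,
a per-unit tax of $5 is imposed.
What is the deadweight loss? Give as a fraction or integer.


Pre-tax equilibrium quantity: Q* = 594/5
Post-tax equilibrium quantity: Q_tax = 574/5
Reduction in quantity: Q* - Q_tax = 4
DWL = (1/2) * tax * (Q* - Q_tax)
DWL = (1/2) * 5 * 4 = 10

10


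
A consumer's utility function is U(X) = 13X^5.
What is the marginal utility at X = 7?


MU = dU/dX = 13*5*X^(5-1)
MU = 65*X^4
At X = 7:
MU = 65 * 7^4
MU = 65 * 2401 = 156065

156065


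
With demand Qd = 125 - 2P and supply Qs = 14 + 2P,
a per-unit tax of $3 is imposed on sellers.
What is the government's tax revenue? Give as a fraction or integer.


With tax on sellers, new supply: Qs' = 14 + 2(P - 3)
= 8 + 2P
New equilibrium quantity:
Q_new = 133/2
Tax revenue = tax * Q_new = 3 * 133/2 = 399/2

399/2
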